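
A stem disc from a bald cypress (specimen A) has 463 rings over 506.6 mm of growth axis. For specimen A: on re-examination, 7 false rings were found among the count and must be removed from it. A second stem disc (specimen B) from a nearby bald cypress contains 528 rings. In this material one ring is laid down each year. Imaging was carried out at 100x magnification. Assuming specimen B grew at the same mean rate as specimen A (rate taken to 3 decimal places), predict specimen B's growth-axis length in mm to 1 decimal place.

586.6 mm

Specimen A: after corrections the count is 463 − 7 = 456 rings.
A: 506.6 mm over 456 years gives 506.6 / 456 ≈ 1.111 mm/year.
B's length ≈ 1.111 × 528 = 586.6 mm.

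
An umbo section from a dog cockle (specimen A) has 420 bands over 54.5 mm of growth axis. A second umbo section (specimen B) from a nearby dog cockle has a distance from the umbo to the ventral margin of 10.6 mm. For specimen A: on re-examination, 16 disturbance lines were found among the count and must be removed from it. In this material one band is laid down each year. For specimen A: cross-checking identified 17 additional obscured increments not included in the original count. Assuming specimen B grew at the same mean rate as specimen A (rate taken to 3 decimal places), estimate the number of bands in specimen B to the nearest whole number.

Specimen A: true band count = 420 − 16 + 17 = 421.
A: 54.5 mm over 421 years gives 54.5 / 421 ≈ 0.129 mm/yr.
For B, 10.6 / 0.129 = 82.17 years ≈ 82 bands.

82 bands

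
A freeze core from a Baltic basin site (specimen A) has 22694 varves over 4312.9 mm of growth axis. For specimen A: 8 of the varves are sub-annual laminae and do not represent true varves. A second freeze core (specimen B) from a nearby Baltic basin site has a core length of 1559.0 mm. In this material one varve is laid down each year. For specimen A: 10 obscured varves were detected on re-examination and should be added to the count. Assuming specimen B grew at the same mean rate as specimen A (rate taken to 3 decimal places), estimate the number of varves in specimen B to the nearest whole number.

Specimen A: true varve count = 22694 − 8 + 10 = 22696.
A: 4312.9 mm over 22696 years gives 4312.9 / 22696 ≈ 0.190 mm/yr.
Specimen B: 1559.0 mm / 0.190 mm per year = 8205.26 years ≈ 8205 varves.

8205 varves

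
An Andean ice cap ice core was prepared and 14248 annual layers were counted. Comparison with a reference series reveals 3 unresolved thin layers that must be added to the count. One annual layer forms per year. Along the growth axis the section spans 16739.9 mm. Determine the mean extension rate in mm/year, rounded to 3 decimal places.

Adjusted count: 14248 + 3 = 14251 annual layers.
Mean rate = 16739.9 mm / 14251 years ≈ 1.175 mm/year.

1.175 mm/year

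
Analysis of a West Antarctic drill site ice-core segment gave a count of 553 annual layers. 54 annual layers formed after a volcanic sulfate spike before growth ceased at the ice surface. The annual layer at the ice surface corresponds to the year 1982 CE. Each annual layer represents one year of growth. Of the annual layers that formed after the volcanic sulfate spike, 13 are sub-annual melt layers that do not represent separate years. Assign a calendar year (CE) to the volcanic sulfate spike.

1941 CE

54 annual layers formed after the volcanic sulfate spike.
54 − 13 false = 41 true annual layers after the volcanic sulfate spike.
1982 − 41 = 1941 CE.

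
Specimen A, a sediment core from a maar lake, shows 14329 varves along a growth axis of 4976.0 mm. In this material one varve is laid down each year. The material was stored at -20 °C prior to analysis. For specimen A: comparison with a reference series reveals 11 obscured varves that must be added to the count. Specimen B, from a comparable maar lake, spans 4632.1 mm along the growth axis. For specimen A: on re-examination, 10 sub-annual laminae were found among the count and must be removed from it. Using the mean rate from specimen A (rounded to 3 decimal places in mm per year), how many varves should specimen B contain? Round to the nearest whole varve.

13349 varves

Specimen A: after corrections the count is 14329 − 10 + 11 = 14330 varves.
A: Extension rate ≈ 4976.0 / 14330 = 0.347 mm/yr.
For B, 4632.1 / 0.347 = 13348.99 years ≈ 13349 varves.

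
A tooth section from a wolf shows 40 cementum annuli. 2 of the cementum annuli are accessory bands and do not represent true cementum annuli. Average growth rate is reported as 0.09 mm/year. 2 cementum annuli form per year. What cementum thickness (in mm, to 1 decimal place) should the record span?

1.7 mm

After corrections the count is 40 − 2 = 38 cementum annuli.
Dividing by 2 cementum annuli per year: 38 / 2 = 19 years.
19 years at 0.09 mm/year gives 0.09 × 19 = 1.7 mm.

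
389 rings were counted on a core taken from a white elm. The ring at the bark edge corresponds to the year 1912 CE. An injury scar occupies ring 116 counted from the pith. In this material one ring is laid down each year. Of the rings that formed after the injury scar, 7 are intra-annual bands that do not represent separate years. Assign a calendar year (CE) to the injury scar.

389 − 116 = 273 rings lie beyond the injury scar toward the bark edge.
Excluding 7 false rings: 273 − 7 = 266.
1912 − 266 = 1646 CE.

1646 CE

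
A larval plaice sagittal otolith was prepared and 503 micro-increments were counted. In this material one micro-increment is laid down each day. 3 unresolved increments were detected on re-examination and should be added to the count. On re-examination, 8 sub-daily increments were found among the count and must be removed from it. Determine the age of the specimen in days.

498 days

True micro-increment count = 503 − 8 + 3 = 498.
At one micro-increment per day, that is 498 days.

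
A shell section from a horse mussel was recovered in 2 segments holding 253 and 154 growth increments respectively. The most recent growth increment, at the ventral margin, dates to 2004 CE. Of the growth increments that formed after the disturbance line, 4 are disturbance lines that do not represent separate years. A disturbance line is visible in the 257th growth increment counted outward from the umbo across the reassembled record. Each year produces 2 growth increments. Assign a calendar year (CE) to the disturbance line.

Total growth increments = 253 + 154 = 407.
407 − 257 = 150 growth increments lie beyond the disturbance line toward the ventral margin.
150 − 4 false = 146 true growth increments after the disturbance line.
With 2 growth increments per year, 146 / 2 = 73 years.
Counting back 73 years from 2004 CE places the disturbance line in 2004 − 73 = 1931 CE.

1931 CE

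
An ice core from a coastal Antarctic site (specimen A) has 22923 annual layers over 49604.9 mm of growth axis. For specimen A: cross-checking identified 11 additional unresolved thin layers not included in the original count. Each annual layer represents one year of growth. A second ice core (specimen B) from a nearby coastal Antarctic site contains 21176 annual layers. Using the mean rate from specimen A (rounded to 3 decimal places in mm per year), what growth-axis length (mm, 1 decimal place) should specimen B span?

45803.7 mm

Specimen A: correcting the raw count gives 22923 + 11 = 22934 true annual layers.
A: Extension rate ≈ 49604.9 / 22934 = 2.163 mm/year.
Length of B = 2.163 × 21176 = 45803.7 mm.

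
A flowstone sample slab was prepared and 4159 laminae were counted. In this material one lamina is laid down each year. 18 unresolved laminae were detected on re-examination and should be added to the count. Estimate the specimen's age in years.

4177 years

True lamina count = 4159 + 18 = 4177.
At one lamina per year, that is 4177 years.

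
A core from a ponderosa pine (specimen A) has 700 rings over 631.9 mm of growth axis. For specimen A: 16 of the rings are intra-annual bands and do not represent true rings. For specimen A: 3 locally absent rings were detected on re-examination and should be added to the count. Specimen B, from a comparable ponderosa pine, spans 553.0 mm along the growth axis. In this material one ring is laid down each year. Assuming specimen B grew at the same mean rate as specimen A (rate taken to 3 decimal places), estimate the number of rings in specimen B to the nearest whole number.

Specimen A: after corrections the count is 700 − 16 + 3 = 687 rings.
A: Extension rate ≈ 631.9 / 687 = 0.920 mm/year.
Specimen B: 553.0 mm / 0.920 mm per year = 601.09 years ≈ 601 rings.

601 rings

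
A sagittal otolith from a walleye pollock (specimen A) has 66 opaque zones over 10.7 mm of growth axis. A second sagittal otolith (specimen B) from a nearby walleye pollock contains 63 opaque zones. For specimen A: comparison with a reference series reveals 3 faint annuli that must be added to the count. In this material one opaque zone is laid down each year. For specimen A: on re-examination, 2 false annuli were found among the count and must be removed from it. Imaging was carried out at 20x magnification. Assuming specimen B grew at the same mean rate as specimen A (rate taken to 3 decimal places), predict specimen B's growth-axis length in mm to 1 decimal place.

10.1 mm

Specimen A: adjusted count: 66 − 2 + 3 = 67 opaque zones.
A: 10.7 mm over 67 years gives 10.7 / 67 ≈ 0.160 mm/yr.
For B, 0.160 mm/year × 63 years = 10.1 mm.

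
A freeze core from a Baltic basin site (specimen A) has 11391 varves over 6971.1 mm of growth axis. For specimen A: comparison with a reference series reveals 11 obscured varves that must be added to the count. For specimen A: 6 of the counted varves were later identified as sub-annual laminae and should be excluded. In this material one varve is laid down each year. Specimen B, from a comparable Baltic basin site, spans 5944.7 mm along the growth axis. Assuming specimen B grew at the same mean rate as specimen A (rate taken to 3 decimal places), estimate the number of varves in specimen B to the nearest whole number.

9714 varves

Specimen A: true varve count = 11391 − 6 + 11 = 11396.
A: 6971.1 mm over 11396 years gives 6971.1 / 11396 ≈ 0.612 mm per year.
B spans 5944.7 / 0.612 = 9713.56 years ≈ 9714 varves.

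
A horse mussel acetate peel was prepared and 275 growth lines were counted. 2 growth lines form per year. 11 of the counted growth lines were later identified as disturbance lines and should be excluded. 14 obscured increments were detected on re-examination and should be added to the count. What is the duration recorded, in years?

139 years

After corrections the count is 275 − 11 + 14 = 278 growth lines.
278 growth lines at 2 per year is 278 / 2 = 139 years.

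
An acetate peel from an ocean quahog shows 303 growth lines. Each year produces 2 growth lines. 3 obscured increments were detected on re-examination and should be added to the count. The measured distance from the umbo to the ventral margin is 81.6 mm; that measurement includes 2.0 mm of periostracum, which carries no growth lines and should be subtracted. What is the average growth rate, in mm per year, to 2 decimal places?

Correcting the raw count gives 303 + 3 = 306 true growth lines.
With 2 growth lines per year, 306 / 2 = 153 years.
The growth record spans 81.6 − 2.0 = 79.6 mm.
Mean rate = 79.6 mm / 153 years ≈ 0.52 mm per year.

0.52 mm per year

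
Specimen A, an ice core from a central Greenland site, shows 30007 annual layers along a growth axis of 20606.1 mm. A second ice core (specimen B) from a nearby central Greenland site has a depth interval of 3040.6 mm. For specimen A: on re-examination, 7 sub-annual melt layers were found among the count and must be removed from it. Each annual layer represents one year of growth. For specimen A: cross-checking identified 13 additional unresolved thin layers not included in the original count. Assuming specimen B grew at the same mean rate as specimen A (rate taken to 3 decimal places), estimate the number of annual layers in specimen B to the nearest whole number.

4426 annual layers

Specimen A: correcting the raw count gives 30007 − 7 + 13 = 30013 true annual layers.
A: Extension rate ≈ 20606.1 / 30013 = 0.687 mm/yr.
For B, 3040.6 / 0.687 = 4425.91 years ≈ 4426 annual layers.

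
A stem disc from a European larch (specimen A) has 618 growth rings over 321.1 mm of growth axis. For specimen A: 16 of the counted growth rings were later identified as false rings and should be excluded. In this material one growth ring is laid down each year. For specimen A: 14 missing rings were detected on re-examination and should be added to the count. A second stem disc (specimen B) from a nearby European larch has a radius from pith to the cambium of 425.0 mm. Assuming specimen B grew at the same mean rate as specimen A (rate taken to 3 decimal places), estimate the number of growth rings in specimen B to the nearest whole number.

Specimen A: correcting the raw count gives 618 − 16 + 14 = 616 true growth rings.
A: 321.1 mm over 616 years gives 321.1 / 616 ≈ 0.521 mm/yr.
B spans 425.0 / 0.521 = 815.74 years ≈ 816 growth rings.

816 growth rings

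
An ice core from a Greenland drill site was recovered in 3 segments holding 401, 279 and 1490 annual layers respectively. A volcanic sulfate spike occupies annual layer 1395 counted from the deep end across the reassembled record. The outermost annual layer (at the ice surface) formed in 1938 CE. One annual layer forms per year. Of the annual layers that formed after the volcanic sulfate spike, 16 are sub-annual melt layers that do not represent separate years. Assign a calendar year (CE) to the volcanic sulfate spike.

1179 CE

Total annual layers = 401 + 279 + 1490 = 2170.
2170 − 1395 = 775 annual layers lie beyond the volcanic sulfate spike toward the ice surface.
Excluding 16 false annual layers: 775 − 16 = 759.
The annual layer at the ice surface is 1938 CE, so the volcanic sulfate spike dates to 1938 − 759 = 1179 CE.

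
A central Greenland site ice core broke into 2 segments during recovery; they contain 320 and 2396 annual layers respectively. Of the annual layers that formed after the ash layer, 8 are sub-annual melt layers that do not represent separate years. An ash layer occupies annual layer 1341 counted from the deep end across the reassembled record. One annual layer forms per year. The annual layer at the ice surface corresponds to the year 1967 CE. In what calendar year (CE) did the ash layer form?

600 CE

Total annual layers = 320 + 2396 = 2716.
The ash layer sits at annual layer 1341 from the deep end, so 2716 − 1341 = 1375 annual layers formed after it.
Removing the 8 false annual layers leaves 1375 − 8 = 1367 true annual layers beyond the ash layer.
Counting back 1367 years from 1967 CE places the ash layer in 1967 − 1367 = 600 CE.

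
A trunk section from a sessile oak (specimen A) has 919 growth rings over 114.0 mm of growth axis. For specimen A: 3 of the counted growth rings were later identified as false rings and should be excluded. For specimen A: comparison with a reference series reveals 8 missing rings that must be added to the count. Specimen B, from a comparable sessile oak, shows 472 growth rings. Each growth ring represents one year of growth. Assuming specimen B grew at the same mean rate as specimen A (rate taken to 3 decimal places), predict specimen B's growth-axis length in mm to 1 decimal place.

Specimen A: adjusted count: 919 − 3 + 8 = 924 growth rings.
A: 114.0 mm over 924 years gives 114.0 / 924 ≈ 0.123 mm/yr.
B's length ≈ 0.123 × 472 = 58.1 mm.

58.1 mm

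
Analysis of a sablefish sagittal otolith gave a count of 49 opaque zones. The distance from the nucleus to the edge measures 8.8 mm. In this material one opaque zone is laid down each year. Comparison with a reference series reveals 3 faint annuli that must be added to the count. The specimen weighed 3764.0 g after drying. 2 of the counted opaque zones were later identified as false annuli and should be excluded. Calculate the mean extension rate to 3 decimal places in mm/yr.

0.176 mm/yr

After corrections the count is 49 − 2 + 3 = 50 opaque zones.
8.8 mm over 50 years gives 8.8 / 50 ≈ 0.176 mm/yr.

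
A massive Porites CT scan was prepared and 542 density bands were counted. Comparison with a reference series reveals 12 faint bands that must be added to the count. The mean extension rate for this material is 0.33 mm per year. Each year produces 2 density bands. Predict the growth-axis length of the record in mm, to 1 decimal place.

91.4 mm

Adjusted count: 542 + 12 = 554 density bands.
Dividing by 2 density bands per year: 554 / 2 = 277 years.
Predicted length = 0.33 mm/year × 277 years = 91.4 mm.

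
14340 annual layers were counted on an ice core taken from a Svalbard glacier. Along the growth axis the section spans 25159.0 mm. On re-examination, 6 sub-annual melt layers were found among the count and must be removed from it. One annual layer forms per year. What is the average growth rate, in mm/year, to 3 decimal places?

True annual layer count = 14340 − 6 = 14334.
Extension rate ≈ 25159.0 / 14334 = 1.755 mm/year.

1.755 mm/year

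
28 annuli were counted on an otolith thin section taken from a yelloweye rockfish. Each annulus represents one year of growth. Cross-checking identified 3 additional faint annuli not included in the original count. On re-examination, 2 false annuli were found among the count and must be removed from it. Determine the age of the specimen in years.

29 yr

Correcting the raw count gives 28 − 2 + 3 = 29 true annuli.
With a one-to-one annulus periodicity this is 29 years.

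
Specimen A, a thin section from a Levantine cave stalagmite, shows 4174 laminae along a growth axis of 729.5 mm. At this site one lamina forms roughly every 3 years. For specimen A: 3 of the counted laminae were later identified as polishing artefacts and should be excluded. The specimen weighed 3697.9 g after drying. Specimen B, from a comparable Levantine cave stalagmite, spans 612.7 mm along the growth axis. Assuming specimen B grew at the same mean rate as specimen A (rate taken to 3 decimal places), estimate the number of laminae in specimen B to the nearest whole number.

3521 laminae

Specimen A: correcting the raw count gives 4174 − 3 = 4171 true laminae.
Specimen A: 4171 laminae at 3 years each span 4171 × 3 = 12513 years.
A: Extension rate ≈ 729.5 / 12513 = 0.058 mm per year.
Specimen B: 612.7 mm / 0.058 mm per year = 10563.79 years; at 3 years per lamina that is 10563.79 / 3 ≈ 3521 laminae.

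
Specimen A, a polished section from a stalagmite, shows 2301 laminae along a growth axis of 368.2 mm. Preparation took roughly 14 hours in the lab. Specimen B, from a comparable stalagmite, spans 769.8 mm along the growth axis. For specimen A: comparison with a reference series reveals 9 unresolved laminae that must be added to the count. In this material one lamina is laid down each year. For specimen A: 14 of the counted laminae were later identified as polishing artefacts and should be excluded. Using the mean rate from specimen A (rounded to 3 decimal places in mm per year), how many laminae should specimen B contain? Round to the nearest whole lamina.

4811 laminae

Specimen A: correcting the raw count gives 2301 − 14 + 9 = 2296 true laminae.
A: 368.2 mm over 2296 years gives 368.2 / 2296 ≈ 0.160 mm/year.
Specimen B: 769.8 mm / 0.160 mm per year = 4811.25 years ≈ 4811 laminae.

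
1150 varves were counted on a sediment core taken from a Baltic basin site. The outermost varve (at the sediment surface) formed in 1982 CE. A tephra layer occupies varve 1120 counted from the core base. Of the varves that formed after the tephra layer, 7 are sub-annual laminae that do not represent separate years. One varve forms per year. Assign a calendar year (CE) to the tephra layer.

1959 CE

Between varve 1120 and the sediment surface there are 1150 − 1120 = 30 varves.
Excluding 7 false varves: 30 − 7 = 23.
1982 − 23 = 1959 CE.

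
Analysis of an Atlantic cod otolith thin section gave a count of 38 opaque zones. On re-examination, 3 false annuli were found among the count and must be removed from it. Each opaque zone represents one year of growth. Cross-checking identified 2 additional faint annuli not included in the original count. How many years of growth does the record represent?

Adjusted count: 38 − 3 + 2 = 37 opaque zones.
One opaque zone per year makes the duration 37 years.

37 yr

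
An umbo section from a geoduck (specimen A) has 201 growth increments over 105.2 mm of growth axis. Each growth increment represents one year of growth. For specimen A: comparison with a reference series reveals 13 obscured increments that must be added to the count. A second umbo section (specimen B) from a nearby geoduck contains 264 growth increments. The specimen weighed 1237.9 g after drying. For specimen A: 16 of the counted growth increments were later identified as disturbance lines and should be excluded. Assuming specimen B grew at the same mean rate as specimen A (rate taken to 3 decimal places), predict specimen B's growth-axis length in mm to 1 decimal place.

140.2 mm

Specimen A: true growth increment count = 201 − 16 + 13 = 198.
A: Extension rate ≈ 105.2 / 198 = 0.531 mm/yr.
For B, 0.531 mm/year × 264 years = 140.2 mm.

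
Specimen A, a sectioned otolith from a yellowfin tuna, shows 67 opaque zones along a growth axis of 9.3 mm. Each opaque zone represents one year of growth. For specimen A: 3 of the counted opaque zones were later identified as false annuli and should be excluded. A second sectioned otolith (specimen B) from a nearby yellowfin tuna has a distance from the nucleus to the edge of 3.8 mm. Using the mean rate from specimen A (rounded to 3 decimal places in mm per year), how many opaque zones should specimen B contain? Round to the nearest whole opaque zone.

26 opaque zones

Specimen A: true opaque zone count = 67 − 3 = 64.
A: 9.3 mm over 64 years gives 9.3 / 64 ≈ 0.145 mm per year.
For B, 3.8 / 0.145 = 26.21 years ≈ 26 opaque zones.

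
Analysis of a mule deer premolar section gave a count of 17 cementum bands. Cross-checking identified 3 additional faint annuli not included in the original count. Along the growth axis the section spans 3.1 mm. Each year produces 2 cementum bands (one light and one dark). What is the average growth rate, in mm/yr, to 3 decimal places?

0.310 mm/yr

True cementum band count = 17 + 3 = 20.
With 2 cementum bands per year, 20 / 2 = 10 years.
Mean rate = 3.1 mm / 10 years ≈ 0.310 mm/yr.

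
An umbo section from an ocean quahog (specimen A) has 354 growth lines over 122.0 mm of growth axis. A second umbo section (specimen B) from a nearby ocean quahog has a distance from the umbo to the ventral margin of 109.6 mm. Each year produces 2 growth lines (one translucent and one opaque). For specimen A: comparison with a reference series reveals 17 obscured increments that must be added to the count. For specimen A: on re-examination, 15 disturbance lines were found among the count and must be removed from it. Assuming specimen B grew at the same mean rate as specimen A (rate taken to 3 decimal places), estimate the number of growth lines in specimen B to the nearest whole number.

320 growth lines

Specimen A: true growth line count = 354 − 15 + 17 = 356.
Specimen A: dividing by 2 growth lines per year: 356 / 2 = 178 years.
A: 122.0 mm over 178 years gives 122.0 / 178 ≈ 0.685 mm/year.
For B, 109.6 / 0.685 = 160.00 years; at 2 growth lines per year that is 160.00 × 2 ≈ 320 growth lines.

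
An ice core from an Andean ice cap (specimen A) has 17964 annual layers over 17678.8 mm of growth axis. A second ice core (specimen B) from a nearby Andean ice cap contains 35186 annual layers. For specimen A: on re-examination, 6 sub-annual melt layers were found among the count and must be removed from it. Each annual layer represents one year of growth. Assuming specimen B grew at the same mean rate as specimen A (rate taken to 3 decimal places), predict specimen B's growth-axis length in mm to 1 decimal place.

Specimen A: adjusted count: 17964 − 6 = 17958 annual layers.
A: Extension rate ≈ 17678.8 / 17958 = 0.984 mm/yr.
Length of B = 0.984 × 35186 = 34623.0 mm.

34623.0 mm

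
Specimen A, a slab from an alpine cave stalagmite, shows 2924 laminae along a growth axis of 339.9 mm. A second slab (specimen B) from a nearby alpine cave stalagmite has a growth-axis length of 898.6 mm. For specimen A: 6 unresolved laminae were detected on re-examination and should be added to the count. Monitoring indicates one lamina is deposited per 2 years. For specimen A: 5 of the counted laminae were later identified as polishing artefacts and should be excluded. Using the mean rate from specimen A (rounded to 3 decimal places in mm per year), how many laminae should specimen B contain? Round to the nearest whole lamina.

7747 laminae

Specimen A: adjusted count: 2924 − 5 + 6 = 2925 laminae.
Specimen A: multiplying by 2 years per lamina: 2925 × 2 = 5850 years.
A: Extension rate ≈ 339.9 / 5850 = 0.058 mm/year.
Specimen B: 898.6 mm / 0.058 mm per year = 15493.10 years; at 2 years per lamina that is 15493.10 / 2 ≈ 7747 laminae.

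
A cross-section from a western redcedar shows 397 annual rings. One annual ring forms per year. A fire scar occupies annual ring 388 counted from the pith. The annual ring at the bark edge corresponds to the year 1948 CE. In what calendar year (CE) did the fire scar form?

1939 CE

Between annual ring 388 and the bark edge there are 397 − 388 = 9 annual rings.
Counting back 9 years from 1948 CE places the fire scar in 1948 − 9 = 1939 CE.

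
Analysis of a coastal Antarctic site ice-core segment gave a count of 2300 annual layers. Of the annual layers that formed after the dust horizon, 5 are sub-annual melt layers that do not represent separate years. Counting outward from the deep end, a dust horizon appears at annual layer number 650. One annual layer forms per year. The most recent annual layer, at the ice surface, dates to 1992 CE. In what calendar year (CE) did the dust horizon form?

2300 − 650 = 1650 annual layers lie beyond the dust horizon toward the ice surface.
Excluding 5 false annual layers: 1650 − 5 = 1645.
1992 − 1645 = 347 CE.

347 CE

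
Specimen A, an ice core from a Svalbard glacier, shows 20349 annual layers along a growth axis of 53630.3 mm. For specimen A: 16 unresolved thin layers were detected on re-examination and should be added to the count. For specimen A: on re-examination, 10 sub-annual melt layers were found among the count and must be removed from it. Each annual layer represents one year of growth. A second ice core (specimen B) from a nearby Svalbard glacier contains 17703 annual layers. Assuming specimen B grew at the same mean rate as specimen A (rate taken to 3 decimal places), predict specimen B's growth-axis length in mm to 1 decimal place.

46647.4 mm

Specimen A: correcting the raw count gives 20349 − 10 + 16 = 20355 true annual layers.
A: 53630.3 mm over 20355 years gives 53630.3 / 20355 ≈ 2.635 mm/year.
For B, 2.635 mm/year × 17703 years = 46647.4 mm.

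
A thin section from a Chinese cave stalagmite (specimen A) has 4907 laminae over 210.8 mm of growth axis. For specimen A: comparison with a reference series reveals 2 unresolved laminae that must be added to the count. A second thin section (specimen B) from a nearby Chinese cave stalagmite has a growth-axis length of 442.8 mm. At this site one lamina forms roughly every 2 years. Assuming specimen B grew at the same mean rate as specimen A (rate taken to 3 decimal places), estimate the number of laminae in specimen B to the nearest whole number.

10543 laminae

Specimen A: after corrections the count is 4907 + 2 = 4909 laminae.
Specimen A: 4909 laminae at 2 years each span 4909 × 2 = 9818 years.
A: 210.8 mm over 9818 years gives 210.8 / 9818 ≈ 0.021 mm/yr.
B spans 442.8 / 0.021 = 21085.71 years; at 2 years per lamina that is 21085.71 / 2 ≈ 10543 laminae.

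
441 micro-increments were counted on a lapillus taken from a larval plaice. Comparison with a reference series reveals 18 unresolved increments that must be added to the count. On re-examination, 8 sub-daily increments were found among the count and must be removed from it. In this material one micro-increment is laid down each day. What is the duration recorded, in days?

451 d

True micro-increment count = 441 − 8 + 18 = 451.
At one micro-increment per day, that is 451 days.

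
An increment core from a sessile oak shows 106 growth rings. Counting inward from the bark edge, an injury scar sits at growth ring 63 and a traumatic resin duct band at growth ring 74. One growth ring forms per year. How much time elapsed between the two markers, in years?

11 yr

74 − 63 = 11 growth rings lie between the two events.
At one growth ring per year, 11 years elapsed between them.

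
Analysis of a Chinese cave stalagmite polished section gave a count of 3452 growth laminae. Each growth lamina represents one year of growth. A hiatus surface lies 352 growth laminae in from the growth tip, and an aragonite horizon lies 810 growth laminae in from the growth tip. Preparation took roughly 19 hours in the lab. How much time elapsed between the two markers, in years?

458 years

The two markers are separated by 810 − 352 = 458 growth laminae.
One growth lamina per year makes the interval 458 years.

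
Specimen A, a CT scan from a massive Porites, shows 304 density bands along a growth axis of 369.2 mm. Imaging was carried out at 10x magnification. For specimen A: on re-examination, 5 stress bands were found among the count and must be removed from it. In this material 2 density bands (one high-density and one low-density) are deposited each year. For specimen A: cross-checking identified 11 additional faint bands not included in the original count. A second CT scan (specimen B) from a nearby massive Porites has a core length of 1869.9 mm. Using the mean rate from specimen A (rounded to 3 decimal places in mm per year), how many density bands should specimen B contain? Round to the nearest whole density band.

1570 density bands

Specimen A: after corrections the count is 304 − 5 + 11 = 310 density bands.
Specimen A: with 2 density bands per year, 310 / 2 = 155 years.
A: Extension rate ≈ 369.2 / 155 = 2.382 mm per year.
B spans 1869.9 / 2.382 = 785.01 years; at 2 density bands per year that is 785.01 × 2 ≈ 1570 density bands.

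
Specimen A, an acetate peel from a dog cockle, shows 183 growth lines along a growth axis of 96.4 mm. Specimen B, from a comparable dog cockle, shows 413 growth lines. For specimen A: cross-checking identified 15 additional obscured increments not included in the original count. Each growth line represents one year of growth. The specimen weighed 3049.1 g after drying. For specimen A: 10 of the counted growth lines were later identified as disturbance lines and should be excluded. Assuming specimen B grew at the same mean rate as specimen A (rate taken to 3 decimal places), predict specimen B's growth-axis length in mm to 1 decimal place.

Specimen A: true growth line count = 183 − 10 + 15 = 188.
A: Mean rate = 96.4 mm / 188 years ≈ 0.513 mm/year.
B's length ≈ 0.513 × 413 = 211.9 mm.

211.9 mm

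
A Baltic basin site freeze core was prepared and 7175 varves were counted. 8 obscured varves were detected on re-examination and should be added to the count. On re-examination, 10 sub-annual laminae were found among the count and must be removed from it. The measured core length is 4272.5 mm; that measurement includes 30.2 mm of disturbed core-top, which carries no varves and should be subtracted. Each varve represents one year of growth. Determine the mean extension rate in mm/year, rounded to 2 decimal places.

After corrections the count is 7175 − 10 + 8 = 7173 varves.
The growth record spans 4272.5 − 30.2 = 4242.3 mm.
Mean rate = 4242.3 mm / 7173 years ≈ 0.59 mm/year.

0.59 mm/year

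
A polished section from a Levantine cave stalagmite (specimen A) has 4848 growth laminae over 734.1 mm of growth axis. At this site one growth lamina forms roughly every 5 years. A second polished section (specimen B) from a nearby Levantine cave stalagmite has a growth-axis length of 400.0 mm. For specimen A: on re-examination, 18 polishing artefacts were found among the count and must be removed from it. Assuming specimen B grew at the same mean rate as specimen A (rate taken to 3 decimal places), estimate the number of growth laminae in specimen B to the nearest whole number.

Specimen A: after corrections the count is 4848 − 18 = 4830 growth laminae.
Specimen A: multiplying by 5 years per growth lamina: 4830 × 5 = 24150 years.
A: Mean rate = 734.1 mm / 24150 years ≈ 0.030 mm per year.
B spans 400.0 / 0.030 = 13333.33 years; at 5 years per growth lamina that is 13333.33 / 5 ≈ 2667 growth laminae.

2667 growth laminae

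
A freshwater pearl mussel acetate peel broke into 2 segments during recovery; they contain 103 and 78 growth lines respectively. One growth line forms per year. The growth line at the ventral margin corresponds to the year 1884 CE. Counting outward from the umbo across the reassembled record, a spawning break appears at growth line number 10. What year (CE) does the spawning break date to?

1713 CE

Total growth lines = 103 + 78 = 181.
181 − 10 = 171 growth lines lie beyond the spawning break toward the ventral margin.
Counting back 171 years from 1884 CE places the spawning break in 1884 − 171 = 1713 CE.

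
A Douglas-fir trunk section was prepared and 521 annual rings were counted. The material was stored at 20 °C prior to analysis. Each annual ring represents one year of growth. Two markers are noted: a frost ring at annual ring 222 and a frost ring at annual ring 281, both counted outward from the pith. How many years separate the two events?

281 − 222 = 59 annual rings lie between the two events.
That is 59 years at one annual ring per year.

59 years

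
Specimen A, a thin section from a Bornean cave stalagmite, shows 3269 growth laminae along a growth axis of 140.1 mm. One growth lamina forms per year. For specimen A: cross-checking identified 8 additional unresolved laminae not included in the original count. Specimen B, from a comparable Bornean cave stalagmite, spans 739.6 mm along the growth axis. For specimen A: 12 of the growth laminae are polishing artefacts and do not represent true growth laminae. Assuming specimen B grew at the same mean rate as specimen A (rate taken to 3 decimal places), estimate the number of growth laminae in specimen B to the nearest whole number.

Specimen A: true growth lamina count = 3269 − 12 + 8 = 3265.
A: Mean rate = 140.1 mm / 3265 years ≈ 0.043 mm/yr.
Specimen B: 739.6 mm / 0.043 mm per year = 17200.00 years ≈ 17200 growth laminae.

17200 growth laminae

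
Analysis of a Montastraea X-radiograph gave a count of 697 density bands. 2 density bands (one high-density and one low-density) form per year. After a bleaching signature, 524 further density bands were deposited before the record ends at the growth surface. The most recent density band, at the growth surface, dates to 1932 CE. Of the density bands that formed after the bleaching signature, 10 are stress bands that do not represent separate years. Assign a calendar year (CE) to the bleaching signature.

524 density bands post-date the bleaching signature.
Removing the 10 false density bands leaves 524 − 10 = 514 true density bands beyond the bleaching signature.
With 2 density bands per year, 514 / 2 = 257 years.
Counting back 257 years from 1932 CE places the bleaching signature in 1932 − 257 = 1675 CE.

1675 CE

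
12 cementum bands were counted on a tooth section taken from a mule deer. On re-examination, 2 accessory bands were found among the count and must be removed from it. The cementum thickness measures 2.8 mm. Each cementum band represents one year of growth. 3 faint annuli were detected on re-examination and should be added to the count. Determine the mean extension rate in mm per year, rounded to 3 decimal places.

0.215 mm per year

After corrections the count is 12 − 2 + 3 = 13 cementum bands.
Mean rate = 2.8 mm / 13 years ≈ 0.215 mm per year.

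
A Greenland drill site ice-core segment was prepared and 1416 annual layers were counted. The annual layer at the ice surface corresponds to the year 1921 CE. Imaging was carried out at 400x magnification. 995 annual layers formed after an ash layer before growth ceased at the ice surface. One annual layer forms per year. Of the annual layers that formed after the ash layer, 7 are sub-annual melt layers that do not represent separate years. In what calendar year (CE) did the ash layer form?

933 CE

995 annual layers post-date the ash layer.
Excluding 7 false annual layers: 995 − 7 = 988.
1921 − 988 = 933 CE.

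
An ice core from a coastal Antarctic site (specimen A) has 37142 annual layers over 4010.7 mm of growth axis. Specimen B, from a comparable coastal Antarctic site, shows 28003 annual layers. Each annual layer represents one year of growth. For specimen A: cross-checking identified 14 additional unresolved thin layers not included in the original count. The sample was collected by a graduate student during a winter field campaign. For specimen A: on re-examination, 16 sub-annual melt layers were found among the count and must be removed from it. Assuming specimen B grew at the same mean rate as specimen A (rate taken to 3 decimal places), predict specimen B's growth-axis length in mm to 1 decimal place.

Specimen A: adjusted count: 37142 − 16 + 14 = 37140 annual layers.
A: Extension rate ≈ 4010.7 / 37140 = 0.108 mm per year.
For B, 0.108 mm/year × 28003 years = 3024.3 mm.

3024.3 mm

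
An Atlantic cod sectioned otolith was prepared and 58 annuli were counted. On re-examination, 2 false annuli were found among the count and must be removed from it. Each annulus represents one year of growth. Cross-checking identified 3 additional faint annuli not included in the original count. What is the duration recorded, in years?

59 years

True annulus count = 58 − 2 + 3 = 59.
One annulus per year makes the duration 59 years.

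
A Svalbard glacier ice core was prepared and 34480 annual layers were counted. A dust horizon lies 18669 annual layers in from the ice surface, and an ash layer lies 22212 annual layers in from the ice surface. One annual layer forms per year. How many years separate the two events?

3543 yr

Separation: 22212 − 18669 = 3543 annual layers.
That is 3543 years at one annual layer per year.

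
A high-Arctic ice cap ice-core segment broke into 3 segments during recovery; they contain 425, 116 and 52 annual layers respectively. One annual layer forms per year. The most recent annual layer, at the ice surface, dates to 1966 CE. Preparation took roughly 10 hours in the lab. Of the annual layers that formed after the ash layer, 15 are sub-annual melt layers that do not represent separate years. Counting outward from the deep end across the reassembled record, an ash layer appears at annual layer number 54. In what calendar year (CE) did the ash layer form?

Total annual layers = 425 + 116 + 52 = 593.
Between annual layer 54 and the ice surface there are 593 − 54 = 539 annual layers.
Removing the 15 false annual layers leaves 539 − 15 = 524 true annual layers beyond the ash layer.
Counting back 524 years from 1966 CE places the ash layer in 1966 − 524 = 1442 CE.

1442 CE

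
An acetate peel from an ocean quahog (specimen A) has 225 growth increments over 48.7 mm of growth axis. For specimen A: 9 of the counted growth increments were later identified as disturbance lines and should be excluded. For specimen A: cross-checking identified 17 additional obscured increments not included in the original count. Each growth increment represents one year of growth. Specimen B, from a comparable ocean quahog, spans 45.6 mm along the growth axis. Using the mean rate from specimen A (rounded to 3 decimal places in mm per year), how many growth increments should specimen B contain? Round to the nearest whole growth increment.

Specimen A: after corrections the count is 225 − 9 + 17 = 233 growth increments.
A: Extension rate ≈ 48.7 / 233 = 0.209 mm/yr.
B spans 45.6 / 0.209 = 218.18 years ≈ 218 growth increments.

218 growth increments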